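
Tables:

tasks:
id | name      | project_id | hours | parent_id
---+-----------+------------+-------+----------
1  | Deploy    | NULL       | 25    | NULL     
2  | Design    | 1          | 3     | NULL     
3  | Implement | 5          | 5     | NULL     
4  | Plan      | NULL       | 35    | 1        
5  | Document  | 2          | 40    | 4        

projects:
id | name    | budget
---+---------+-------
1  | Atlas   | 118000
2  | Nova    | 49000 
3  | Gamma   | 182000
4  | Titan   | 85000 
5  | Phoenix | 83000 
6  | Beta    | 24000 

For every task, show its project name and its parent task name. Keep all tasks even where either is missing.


Two LEFT JOINs from the same base table tasks: one to projects via project_id, one to tasks itself via parent_id. Both are LEFT so every task is preserved.
Match against projects:
  - task 1 (Deploy): project_id=NULL, no match -> kept with NULL
  - task 2 (Design): project_id=1 -> matches Atlas
  - task 3 (Implement): project_id=5 -> matches Phoenix
  - task 4 (Plan): project_id=NULL, no match -> kept with NULL
  - task 5 (Document): project_id=2 -> matches Nova
Match against tasks (self):
  - task 1 (Deploy): parent_id=NULL -> NULL
  - task 2 (Design): parent_id=NULL -> NULL
  - task 3 (Implement): parent_id=NULL -> NULL
  - task 4 (Plan): parent_id=1 -> Deploy
  - task 5 (Document): parent_id=4 -> Plan

SQL:
SELECT a.name, b.name AS project, c.name AS parent
FROM tasks a
LEFT JOIN projects b ON a.project_id = b.id
LEFT JOIN tasks c ON a.parent_id = c.id

Result:
name      | project | parent
----------+---------+-------
Deploy    | NULL    | NULL  
Design    | Atlas   | NULL  
Implement | Phoenix | NULL  
Plan      | NULL    | Deploy
Document  | Nova    | Plan  


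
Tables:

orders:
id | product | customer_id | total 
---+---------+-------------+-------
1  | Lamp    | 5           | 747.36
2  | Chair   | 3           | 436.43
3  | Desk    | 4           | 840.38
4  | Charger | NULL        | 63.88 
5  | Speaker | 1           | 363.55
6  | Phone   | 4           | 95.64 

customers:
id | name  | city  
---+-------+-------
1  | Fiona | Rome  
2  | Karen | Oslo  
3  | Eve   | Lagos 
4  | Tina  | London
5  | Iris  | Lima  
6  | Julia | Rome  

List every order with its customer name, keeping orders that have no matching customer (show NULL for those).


LEFT JOIN keeps every row from orders (the left table); where customer_id has no match in customers, the customer columns become NULL. Walk through each order:
  - order 1 (Lamp): customer_id=5 -> matches Iris
  - order 2 (Chair): customer_id=3 -> matches Eve
  - order 3 (Desk): customer_id=4 -> matches Tina
  - order 4 (Charger): customer_id=NULL, no match -> kept with NULL
  - order 5 (Speaker): customer_id=1 -> matches Fiona
  - order 6 (Phone): customer_id=4 -> matches Tina
All 6 rows appear; 1 has NULL customer.

SQL:
SELECT a.product, b.name AS customer
FROM orders a
LEFT JOIN customers b ON a.customer_id = b.id

Result:
product | customer
--------+---------
Lamp    | Iris    
Chair   | Eve     
Desk    | Tina    
Charger | NULL    
Speaker | Fiona   
Phone   | Tina    


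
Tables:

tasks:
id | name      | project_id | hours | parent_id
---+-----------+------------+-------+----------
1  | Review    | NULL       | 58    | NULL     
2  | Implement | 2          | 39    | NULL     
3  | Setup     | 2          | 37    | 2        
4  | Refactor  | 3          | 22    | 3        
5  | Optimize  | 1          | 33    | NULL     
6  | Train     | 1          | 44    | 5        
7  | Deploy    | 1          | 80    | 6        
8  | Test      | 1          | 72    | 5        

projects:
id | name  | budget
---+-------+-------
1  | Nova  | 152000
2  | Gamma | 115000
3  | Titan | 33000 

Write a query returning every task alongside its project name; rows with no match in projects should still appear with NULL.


LEFT JOIN keeps every row from tasks (the left table); where project_id has no match in projects, the project columns become NULL. Walk through each task:
  - task 1 (Review): project_id=NULL, no match -> kept with NULL
  - task 2 (Implement): project_id=2 -> matches Gamma
  - task 3 (Setup): project_id=2 -> matches Gamma
  - task 4 (Refactor): project_id=3 -> matches Titan
  - task 5 (Optimize): project_id=1 -> matches Nova
  - task 6 (Train): project_id=1 -> matches Nova
  - task 7 (Deploy): project_id=1 -> matches Nova
  - task 8 (Test): project_id=1 -> matches Nova
All 8 rows appear; 1 has NULL project.

SQL:
SELECT a.name, b.name AS project
FROM tasks a
LEFT JOIN projects b ON a.project_id = b.id

Result:
name      | project
----------+--------
Review    | NULL   
Implement | Gamma  
Setup     | Gamma  
Refactor  | Titan  
Optimize  | Nova   
Train     | Nova   
Deploy    | Nova   
Test      | Nova   


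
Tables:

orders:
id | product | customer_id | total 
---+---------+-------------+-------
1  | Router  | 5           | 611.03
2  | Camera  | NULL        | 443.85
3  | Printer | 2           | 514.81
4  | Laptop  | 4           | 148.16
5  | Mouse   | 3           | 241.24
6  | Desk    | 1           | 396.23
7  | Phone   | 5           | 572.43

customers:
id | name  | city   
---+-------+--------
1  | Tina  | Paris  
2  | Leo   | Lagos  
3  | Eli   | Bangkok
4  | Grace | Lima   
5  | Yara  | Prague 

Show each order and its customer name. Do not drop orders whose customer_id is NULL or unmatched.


LEFT JOIN keeps every row from orders (the left table); where customer_id has no match in customers, the customer columns become NULL. Walk through each order:
  - order 1 (Router): customer_id=5 -> matches Yara
  - order 2 (Camera): customer_id=NULL, no match -> kept with NULL
  - order 3 (Printer): customer_id=2 -> matches Leo
  - order 4 (Laptop): customer_id=4 -> matches Grace
  - order 5 (Mouse): customer_id=3 -> matches Eli
  - order 6 (Desk): customer_id=1 -> matches Tina
  - order 7 (Phone): customer_id=5 -> matches Yara
All 7 rows appear; 1 has NULL customer.

SQL:
SELECT a.product, b.name AS customer
FROM orders a
LEFT JOIN customers b ON a.customer_id = b.id

Result:
product | customer
--------+---------
Router  | Yara    
Camera  | NULL    
Printer | Leo     
Laptop  | Grace   
Mouse   | Eli     
Desk    | Tina    
Phone   | Yara    


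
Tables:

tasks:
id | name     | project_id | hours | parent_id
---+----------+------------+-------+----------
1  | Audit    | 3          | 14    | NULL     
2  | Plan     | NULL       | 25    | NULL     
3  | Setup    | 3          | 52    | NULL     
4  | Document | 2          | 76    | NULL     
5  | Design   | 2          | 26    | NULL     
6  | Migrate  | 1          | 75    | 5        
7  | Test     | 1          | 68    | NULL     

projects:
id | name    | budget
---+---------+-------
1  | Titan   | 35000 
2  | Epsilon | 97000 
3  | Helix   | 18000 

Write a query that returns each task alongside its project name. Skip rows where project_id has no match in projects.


INNER JOIN keeps only tasks rows whose project_id matches an id in projects. Walk through each task:
  - task 1 (Audit): project_id=3 -> matches Helix
  - task 2 (Plan): project_id=NULL, no match -> dropped
  - task 3 (Setup): project_id=3 -> matches Helix
  - task 4 (Document): project_id=2 -> matches Epsilon
  - task 5 (Design): project_id=2 -> matches Epsilon
  - task 6 (Migrate): project_id=1 -> matches Titan
  - task 7 (Test): project_id=1 -> matches Titan
So 1 of 7 rows is dropped.

SQL:
SELECT a.name, b.name AS project
FROM tasks a
INNER JOIN projects b ON a.project_id = b.id

Result:
name     | project
---------+--------
Audit    | Helix  
Setup    | Helix  
Document | Epsilon
Design   | Epsilon
Migrate  | Titan  
Test     | Titan  


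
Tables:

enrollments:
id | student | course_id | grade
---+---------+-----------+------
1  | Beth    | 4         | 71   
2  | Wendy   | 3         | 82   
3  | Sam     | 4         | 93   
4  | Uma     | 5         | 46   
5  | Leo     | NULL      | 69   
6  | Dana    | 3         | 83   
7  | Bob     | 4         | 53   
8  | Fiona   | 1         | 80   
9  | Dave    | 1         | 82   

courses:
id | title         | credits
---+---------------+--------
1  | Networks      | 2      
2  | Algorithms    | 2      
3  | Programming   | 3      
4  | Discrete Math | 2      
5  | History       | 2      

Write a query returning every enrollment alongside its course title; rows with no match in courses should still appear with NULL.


LEFT JOIN keeps every row from enrollments (the left table); where course_id has no match in courses, the course columns become NULL. Walk through each enrollment:
  - enrollment 1 (Beth): course_id=4 -> matches Discrete Math
  - enrollment 2 (Wendy): course_id=3 -> matches Programming
  - enrollment 3 (Sam): course_id=4 -> matches Discrete Math
  - enrollment 4 (Uma): course_id=5 -> matches History
  - enrollment 5 (Leo): course_id=NULL, no match -> kept with NULL
  - enrollment 6 (Dana): course_id=3 -> matches Programming
  - enrollment 7 (Bob): course_id=4 -> matches Discrete Math
  - enrollment 8 (Fiona): course_id=1 -> matches Networks
  - enrollment 9 (Dave): course_id=1 -> matches Networks
All 9 rows appear; 1 has NULL course.

SQL:
SELECT a.student, b.title AS course
FROM enrollments a
LEFT JOIN courses b ON a.course_id = b.id

Result:
student | course       
--------+--------------
Beth    | Discrete Math
Wendy   | Programming  
Sam     | Discrete Math
Uma     | History      
Leo     | NULL         
Dana    | Programming  
Bob     | Discrete Math
Fiona   | Networks     
Dave    | Networks     


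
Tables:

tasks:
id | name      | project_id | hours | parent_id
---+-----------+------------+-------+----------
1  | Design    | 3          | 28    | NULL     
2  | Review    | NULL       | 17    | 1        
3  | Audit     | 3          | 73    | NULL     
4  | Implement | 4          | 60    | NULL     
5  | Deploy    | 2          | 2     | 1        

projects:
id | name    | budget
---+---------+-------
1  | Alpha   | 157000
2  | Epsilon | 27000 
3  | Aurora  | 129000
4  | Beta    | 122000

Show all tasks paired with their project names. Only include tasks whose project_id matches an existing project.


INNER JOIN keeps only tasks rows whose project_id matches an id in projects. Walk through each task:
  - task 1 (Design): project_id=3 -> matches Aurora
  - task 2 (Review): project_id=NULL, no match -> dropped
  - task 3 (Audit): project_id=3 -> matches Aurora
  - task 4 (Implement): project_id=4 -> matches Beta
  - task 5 (Deploy): project_id=2 -> matches Epsilon
So 1 of 5 rows is dropped.

SQL:
SELECT a.name, b.name AS project
FROM tasks a
INNER JOIN projects b ON a.project_id = b.id

Result:
name      | project
----------+--------
Design    | Aurora 
Audit     | Aurora 
Implement | Beta   
Deploy    | Epsilon


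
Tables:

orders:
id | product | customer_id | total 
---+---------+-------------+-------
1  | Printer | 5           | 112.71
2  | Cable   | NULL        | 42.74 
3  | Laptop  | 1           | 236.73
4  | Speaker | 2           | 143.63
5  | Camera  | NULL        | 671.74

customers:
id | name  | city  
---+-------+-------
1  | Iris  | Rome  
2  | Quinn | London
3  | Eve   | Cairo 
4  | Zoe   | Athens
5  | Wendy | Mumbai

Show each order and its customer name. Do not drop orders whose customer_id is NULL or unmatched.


LEFT JOIN keeps every row from orders (the left table); where customer_id has no match in customers, the customer columns become NULL. Walk through each order:
  - order 1 (Printer): customer_id=5 -> matches Wendy
  - order 2 (Cable): customer_id=NULL, no match -> kept with NULL
  - order 3 (Laptop): customer_id=1 -> matches Iris
  - order 4 (Speaker): customer_id=2 -> matches Quinn
  - order 5 (Camera): customer_id=NULL, no match -> kept with NULL
All 5 rows appear; 2 have NULL customer.

SQL:
SELECT a.product, b.name AS customer
FROM orders a
LEFT JOIN customers b ON a.customer_id = b.id

Result:
product | customer
--------+---------
Printer | Wendy   
Cable   | NULL    
Laptop  | Iris    
Speaker | Quinn   
Camera  | NULL    


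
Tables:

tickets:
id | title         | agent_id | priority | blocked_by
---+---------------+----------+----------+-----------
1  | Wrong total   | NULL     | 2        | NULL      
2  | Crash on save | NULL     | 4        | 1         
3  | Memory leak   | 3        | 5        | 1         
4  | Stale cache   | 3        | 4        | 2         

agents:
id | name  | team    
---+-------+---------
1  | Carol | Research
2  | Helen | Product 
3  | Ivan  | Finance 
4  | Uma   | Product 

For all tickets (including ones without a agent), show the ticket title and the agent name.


LEFT JOIN keeps every row from tickets (the left table); where agent_id has no match in agents, the agent columns become NULL. Walk through each ticket:
  - ticket 1 (Wrong total): agent_id=NULL, no match -> kept with NULL
  - ticket 2 (Crash on save): agent_id=NULL, no match -> kept with NULL
  - ticket 3 (Memory leak): agent_id=3 -> matches Ivan
  - ticket 4 (Stale cache): agent_id=3 -> matches Ivan
All 4 rows appear; 2 have NULL agent.

SQL:
SELECT a.title, b.name AS agent
FROM tickets a
LEFT JOIN agents b ON a.agent_id = b.id

Result:
title         | agent
--------------+------
Wrong total   | NULL 
Crash on save | NULL 
Memory leak   | Ivan 
Stale cache   | Ivan 


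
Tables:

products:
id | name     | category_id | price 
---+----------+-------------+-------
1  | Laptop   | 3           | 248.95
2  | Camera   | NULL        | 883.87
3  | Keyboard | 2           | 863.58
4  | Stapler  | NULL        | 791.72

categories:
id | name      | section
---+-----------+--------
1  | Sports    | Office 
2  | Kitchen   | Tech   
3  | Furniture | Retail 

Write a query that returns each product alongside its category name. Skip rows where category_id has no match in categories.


INNER JOIN keeps only products rows whose category_id matches an id in categories. Walk through each product:
  - product 1 (Laptop): category_id=3 -> matches Furniture
  - product 2 (Camera): category_id=NULL, no match -> dropped
  - product 3 (Keyboard): category_id=2 -> matches Kitchen
  - product 4 (Stapler): category_id=NULL, no match -> dropped
So 2 of 4 rows are dropped.

SQL:
SELECT a.name, b.name AS category
FROM products a
INNER JOIN categories b ON a.category_id = b.id

Result:
name     | category 
---------+----------
Laptop   | Furniture
Keyboard | Kitchen  


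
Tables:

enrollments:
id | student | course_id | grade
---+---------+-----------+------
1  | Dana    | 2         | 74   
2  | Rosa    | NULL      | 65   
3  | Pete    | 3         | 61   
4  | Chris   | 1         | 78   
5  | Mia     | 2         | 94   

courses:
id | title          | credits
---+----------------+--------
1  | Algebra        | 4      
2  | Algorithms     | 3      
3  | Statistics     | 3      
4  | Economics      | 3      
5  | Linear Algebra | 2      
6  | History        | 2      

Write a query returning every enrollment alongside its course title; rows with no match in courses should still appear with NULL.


LEFT JOIN keeps every row from enrollments (the left table); where course_id has no match in courses, the course columns become NULL. Walk through each enrollment:
  - enrollment 1 (Dana): course_id=2 -> matches Algorithms
  - enrollment 2 (Rosa): course_id=NULL, no match -> kept with NULL
  - enrollment 3 (Pete): course_id=3 -> matches Statistics
  - enrollment 4 (Chris): course_id=1 -> matches Algebra
  - enrollment 5 (Mia): course_id=2 -> matches Algorithms
All 5 rows appear; 1 has NULL course.

SQL:
SELECT a.student, b.title AS course
FROM enrollments a
LEFT JOIN courses b ON a.course_id = b.id

Result:
student | course    
--------+-----------
Dana    | Algorithms
Rosa    | NULL      
Pete    | Statistics
Chris   | Algebra   
Mia     | Algorithms


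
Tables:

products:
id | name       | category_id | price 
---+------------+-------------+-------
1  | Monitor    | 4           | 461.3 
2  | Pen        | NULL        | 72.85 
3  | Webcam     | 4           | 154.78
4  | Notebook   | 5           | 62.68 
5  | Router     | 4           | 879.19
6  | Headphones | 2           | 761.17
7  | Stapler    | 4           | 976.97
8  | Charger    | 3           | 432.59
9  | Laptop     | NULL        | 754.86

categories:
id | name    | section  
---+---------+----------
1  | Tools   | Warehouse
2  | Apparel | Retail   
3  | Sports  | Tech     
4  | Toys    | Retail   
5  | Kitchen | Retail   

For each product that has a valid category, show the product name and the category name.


INNER JOIN keeps only products rows whose category_id matches an id in categories. Walk through each product:
  - product 1 (Monitor): category_id=4 -> matches Toys
  - product 2 (Pen): category_id=NULL, no match -> dropped
  - product 3 (Webcam): category_id=4 -> matches Toys
  - product 4 (Notebook): category_id=5 -> matches Kitchen
  - product 5 (Router): category_id=4 -> matches Toys
  - product 6 (Headphones): category_id=2 -> matches Apparel
  - product 7 (Stapler): category_id=4 -> matches Toys
  - product 8 (Charger): category_id=3 -> matches Sports
  - product 9 (Laptop): category_id=NULL, no match -> dropped
So 2 of 9 rows are dropped.

SQL:
SELECT a.name, b.name AS category
FROM products a
INNER JOIN categories b ON a.category_id = b.id

Result:
name       | category
-----------+---------
Monitor    | Toys    
Webcam     | Toys    
Notebook   | Kitchen 
Router     | Toys    
Headphones | Apparel 
Stapler    | Toys    
Charger    | Sports  


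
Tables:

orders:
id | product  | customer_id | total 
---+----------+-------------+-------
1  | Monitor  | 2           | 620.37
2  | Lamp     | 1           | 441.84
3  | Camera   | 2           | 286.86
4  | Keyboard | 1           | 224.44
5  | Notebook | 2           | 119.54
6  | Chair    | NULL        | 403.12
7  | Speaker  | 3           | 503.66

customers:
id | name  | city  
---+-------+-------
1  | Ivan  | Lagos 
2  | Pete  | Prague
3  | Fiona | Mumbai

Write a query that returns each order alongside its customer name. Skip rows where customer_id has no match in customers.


INNER JOIN keeps only orders rows whose customer_id matches an id in customers. Walk through each order:
  - order 1 (Monitor): customer_id=2 -> matches Pete
  - order 2 (Lamp): customer_id=1 -> matches Ivan
  - order 3 (Camera): customer_id=2 -> matches Pete
  - order 4 (Keyboard): customer_id=1 -> matches Ivan
  - order 5 (Notebook): customer_id=2 -> matches Pete
  - order 6 (Chair): customer_id=NULL, no match -> dropped
  - order 7 (Speaker): customer_id=3 -> matches Fiona
So 1 of 7 rows is dropped.

SQL:
SELECT a.product, b.name AS customer
FROM orders a
INNER JOIN customers b ON a.customer_id = b.id

Result:
product  | customer
---------+---------
Monitor  | Pete    
Lamp     | Ivan    
Camera   | Pete    
Keyboard | Ivan    
Notebook | Pete    
Speaker  | Fiona   


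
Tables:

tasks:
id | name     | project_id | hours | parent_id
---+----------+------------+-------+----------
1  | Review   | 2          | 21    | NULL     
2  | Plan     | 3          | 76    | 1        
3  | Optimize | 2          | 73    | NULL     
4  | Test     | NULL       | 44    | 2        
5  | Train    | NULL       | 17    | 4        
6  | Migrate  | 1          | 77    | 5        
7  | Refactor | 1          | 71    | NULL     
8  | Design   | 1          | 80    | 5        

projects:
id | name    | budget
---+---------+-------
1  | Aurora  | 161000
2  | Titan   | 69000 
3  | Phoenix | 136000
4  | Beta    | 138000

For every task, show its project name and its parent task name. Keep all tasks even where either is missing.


Two LEFT JOINs from the same base table tasks: one to projects via project_id, one to tasks itself via parent_id. Both are LEFT so every task is preserved.
Match against projects:
  - task 1 (Review): project_id=2 -> matches Titan
  - task 2 (Plan): project_id=3 -> matches Phoenix
  - task 3 (Optimize): project_id=2 -> matches Titan
  - task 4 (Test): project_id=NULL, no match -> kept with NULL
  - task 5 (Train): project_id=NULL, no match -> kept with NULL
  - task 6 (Migrate): project_id=1 -> matches Aurora
  - task 7 (Refactor): project_id=1 -> matches Aurora
  - task 8 (Design): project_id=1 -> matches Aurora
Match against tasks (self):
  - task 1 (Review): parent_id=NULL -> NULL
  - task 2 (Plan): parent_id=1 -> Review
  - task 3 (Optimize): parent_id=NULL -> NULL
  - task 4 (Test): parent_id=2 -> Plan
  - task 5 (Train): parent_id=4 -> Test
  - task 6 (Migrate): parent_id=5 -> Train
  - task 7 (Refactor): parent_id=NULL -> NULL
  - task 8 (Design): parent_id=5 -> Train

SQL:
SELECT a.name, b.name AS project, c.name AS parent
FROM tasks a
LEFT JOIN projects b ON a.project_id = b.id
LEFT JOIN tasks c ON a.parent_id = c.id

Result:
name     | project | parent
---------+---------+-------
Review   | Titan   | NULL  
Plan     | Phoenix | Review
Optimize | Titan   | NULL  
Test     | NULL    | Plan  
Train    | NULL    | Test  
Migrate  | Aurora  | Train 
Refactor | Aurora  | NULL  
Design   | Aurora  | Train 


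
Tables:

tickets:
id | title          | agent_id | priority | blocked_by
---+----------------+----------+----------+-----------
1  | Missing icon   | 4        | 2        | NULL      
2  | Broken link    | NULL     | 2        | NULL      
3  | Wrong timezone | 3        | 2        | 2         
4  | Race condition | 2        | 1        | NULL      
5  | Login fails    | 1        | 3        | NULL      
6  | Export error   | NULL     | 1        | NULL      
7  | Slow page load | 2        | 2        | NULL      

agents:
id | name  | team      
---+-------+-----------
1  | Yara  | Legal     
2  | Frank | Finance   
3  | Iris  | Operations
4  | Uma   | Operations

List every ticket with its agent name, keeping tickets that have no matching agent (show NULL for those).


LEFT JOIN keeps every row from tickets (the left table); where agent_id has no match in agents, the agent columns become NULL. Walk through each ticket:
  - ticket 1 (Missing icon): agent_id=4 -> matches Uma
  - ticket 2 (Broken link): agent_id=NULL, no match -> kept with NULL
  - ticket 3 (Wrong timezone): agent_id=3 -> matches Iris
  - ticket 4 (Race condition): agent_id=2 -> matches Frank
  - ticket 5 (Login fails): agent_id=1 -> matches Yara
  - ticket 6 (Export error): agent_id=NULL, no match -> kept with NULL
  - ticket 7 (Slow page load): agent_id=2 -> matches Frank
All 7 rows appear; 2 have NULL agent.

SQL:
SELECT a.title, b.name AS agent
FROM tickets a
LEFT JOIN agents b ON a.agent_id = b.id

Result:
title          | agent
---------------+------
Missing icon   | Uma  
Broken link    | NULL 
Wrong timezone | Iris 
Race condition | Frank
Login fails    | Yara 
Export error   | NULL 
Slow page load | Frank


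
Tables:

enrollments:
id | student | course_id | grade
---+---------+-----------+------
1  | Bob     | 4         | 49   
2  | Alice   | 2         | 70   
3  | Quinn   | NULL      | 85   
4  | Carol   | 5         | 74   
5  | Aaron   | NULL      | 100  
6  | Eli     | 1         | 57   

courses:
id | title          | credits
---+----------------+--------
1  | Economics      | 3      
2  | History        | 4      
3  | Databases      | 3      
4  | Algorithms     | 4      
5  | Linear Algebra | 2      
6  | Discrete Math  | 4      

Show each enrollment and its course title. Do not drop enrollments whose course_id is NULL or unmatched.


LEFT JOIN keeps every row from enrollments (the left table); where course_id has no match in courses, the course columns become NULL. Walk through each enrollment:
  - enrollment 1 (Bob): course_id=4 -> matches Algorithms
  - enrollment 2 (Alice): course_id=2 -> matches History
  - enrollment 3 (Quinn): course_id=NULL, no match -> kept with NULL
  - enrollment 4 (Carol): course_id=5 -> matches Linear Algebra
  - enrollment 5 (Aaron): course_id=NULL, no match -> kept with NULL
  - enrollment 6 (Eli): course_id=1 -> matches Economics
All 6 rows appear; 2 have NULL course.

SQL:
SELECT a.student, b.title AS course
FROM enrollments a
LEFT JOIN courses b ON a.course_id = b.id

Result:
student | course        
--------+---------------
Bob     | Algorithms    
Alice   | History       
Quinn   | NULL          
Carol   | Linear Algebra
Aaron   | NULL          
Eli     | Economics     


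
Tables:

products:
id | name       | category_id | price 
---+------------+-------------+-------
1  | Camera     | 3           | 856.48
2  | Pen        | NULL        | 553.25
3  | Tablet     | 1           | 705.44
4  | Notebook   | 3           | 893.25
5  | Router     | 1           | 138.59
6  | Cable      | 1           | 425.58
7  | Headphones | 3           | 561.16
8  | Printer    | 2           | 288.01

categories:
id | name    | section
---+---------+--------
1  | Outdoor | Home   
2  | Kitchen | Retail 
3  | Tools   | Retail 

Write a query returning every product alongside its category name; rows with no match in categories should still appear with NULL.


LEFT JOIN keeps every row from products (the left table); where category_id has no match in categories, the category columns become NULL. Walk through each product:
  - product 1 (Camera): category_id=3 -> matches Tools
  - product 2 (Pen): category_id=NULL, no match -> kept with NULL
  - product 3 (Tablet): category_id=1 -> matches Outdoor
  - product 4 (Notebook): category_id=3 -> matches Tools
  - product 5 (Router): category_id=1 -> matches Outdoor
  - product 6 (Cable): category_id=1 -> matches Outdoor
  - product 7 (Headphones): category_id=3 -> matches Tools
  - product 8 (Printer): category_id=2 -> matches Kitchen
All 8 rows appear; 1 has NULL category.

SQL:
SELECT a.name, b.name AS category
FROM products a
LEFT JOIN categories b ON a.category_id = b.id

Result:
name       | category
-----------+---------
Camera     | Tools   
Pen        | NULL    
Tablet     | Outdoor 
Notebook   | Tools   
Router     | Outdoor 
Cable      | Outdoor 
Headphones | Tools   
Printer    | Kitchen 


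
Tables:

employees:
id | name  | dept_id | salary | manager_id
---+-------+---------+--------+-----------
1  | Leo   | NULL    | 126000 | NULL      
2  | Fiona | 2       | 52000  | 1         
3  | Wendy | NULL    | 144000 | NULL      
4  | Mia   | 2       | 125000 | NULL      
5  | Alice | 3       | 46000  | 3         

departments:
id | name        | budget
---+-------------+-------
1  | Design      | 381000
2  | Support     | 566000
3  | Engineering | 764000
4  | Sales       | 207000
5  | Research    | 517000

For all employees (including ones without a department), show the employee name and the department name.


LEFT JOIN keeps every row from employees (the left table); where dept_id has no match in departments, the department columns become NULL. Walk through each employee:
  - employee 1 (Leo): dept_id=NULL, no match -> kept with NULL
  - employee 2 (Fiona): dept_id=2 -> matches Support
  - employee 3 (Wendy): dept_id=NULL, no match -> kept with NULL
  - employee 4 (Mia): dept_id=2 -> matches Support
  - employee 5 (Alice): dept_id=3 -> matches Engineering
All 5 rows appear; 2 have NULL department.

SQL:
SELECT a.name, b.name AS department
FROM employees a
LEFT JOIN departments b ON a.dept_id = b.id

Result:
name  | department 
------+------------
Leo   | NULL       
Fiona | Support    
Wendy | NULL       
Mia   | Support    
Alice | Engineering


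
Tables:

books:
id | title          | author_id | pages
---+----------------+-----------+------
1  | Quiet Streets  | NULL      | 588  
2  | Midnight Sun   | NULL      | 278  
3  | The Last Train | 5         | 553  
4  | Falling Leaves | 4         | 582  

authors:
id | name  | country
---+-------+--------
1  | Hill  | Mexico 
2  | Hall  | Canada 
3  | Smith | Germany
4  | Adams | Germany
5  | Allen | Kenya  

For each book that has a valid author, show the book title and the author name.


INNER JOIN keeps only books rows whose author_id matches an id in authors. Walk through each book:
  - book 1 (Quiet Streets): author_id=NULL, no match -> dropped
  - book 2 (Midnight Sun): author_id=NULL, no match -> dropped
  - book 3 (The Last Train): author_id=5 -> matches Allen
  - book 4 (Falling Leaves): author_id=4 -> matches Adams
So 2 of 4 rows are dropped.

SQL:
SELECT a.title, b.name AS author
FROM books a
INNER JOIN authors b ON a.author_id = b.id

Result:
title          | author
---------------+-------
The Last Train | Allen 
Falling Leaves | Adams 


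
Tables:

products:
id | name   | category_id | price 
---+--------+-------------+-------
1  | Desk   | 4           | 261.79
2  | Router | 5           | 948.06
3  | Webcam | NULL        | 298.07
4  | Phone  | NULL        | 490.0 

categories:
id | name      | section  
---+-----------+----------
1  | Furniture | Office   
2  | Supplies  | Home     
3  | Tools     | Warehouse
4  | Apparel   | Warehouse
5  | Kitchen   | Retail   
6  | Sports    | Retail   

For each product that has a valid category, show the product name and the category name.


INNER JOIN keeps only products rows whose category_id matches an id in categories. Walk through each product:
  - product 1 (Desk): category_id=4 -> matches Apparel
  - product 2 (Router): category_id=5 -> matches Kitchen
  - product 3 (Webcam): category_id=NULL, no match -> dropped
  - product 4 (Phone): category_id=NULL, no match -> dropped
So 2 of 4 rows are dropped.

SQL:
SELECT a.name, b.name AS category
FROM products a
INNER JOIN categories b ON a.category_id = b.id

Result:
name   | category
-------+---------
Desk   | Apparel 
Router | Kitchen 


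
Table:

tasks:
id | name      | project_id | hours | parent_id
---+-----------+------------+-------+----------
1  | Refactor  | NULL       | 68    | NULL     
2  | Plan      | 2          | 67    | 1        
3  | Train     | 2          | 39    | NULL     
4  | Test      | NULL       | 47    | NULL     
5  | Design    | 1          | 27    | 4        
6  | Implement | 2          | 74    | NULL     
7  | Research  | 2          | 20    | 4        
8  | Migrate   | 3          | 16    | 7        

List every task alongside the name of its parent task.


This is a self-join: tasks is joined to a second copy of itself, matching each row's parent_id to another row's id. Use LEFT JOIN so rows with parent_id=NULL are kept.
  - task 1 (Refactor): parent_id=NULL -> NULL
  - task 2 (Plan): parent_id=1 -> Refactor
  - task 3 (Train): parent_id=NULL -> NULL
  - task 4 (Test): parent_id=NULL -> NULL
  - task 5 (Design): parent_id=4 -> Test
  - task 6 (Implement): parent_id=NULL -> NULL
  - task 7 (Research): parent_id=4 -> Test
  - task 8 (Migrate): parent_id=7 -> Research

SQL:
SELECT a.name AS item, b.name AS parent
FROM tasks a
LEFT JOIN tasks b ON a.parent_id = b.id

Result:
item      | parent  
----------+---------
Refactor  | NULL    
Plan      | Refactor
Train     | NULL    
Test      | NULL    
Design    | Test    
Implement | NULL    
Research  | Test    
Migrate   | Research


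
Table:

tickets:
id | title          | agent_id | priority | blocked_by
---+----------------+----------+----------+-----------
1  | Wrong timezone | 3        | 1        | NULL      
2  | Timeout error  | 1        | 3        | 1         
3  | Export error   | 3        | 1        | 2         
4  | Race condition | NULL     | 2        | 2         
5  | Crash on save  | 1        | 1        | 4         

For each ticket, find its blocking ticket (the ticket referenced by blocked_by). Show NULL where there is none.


This is a self-join: tickets is joined to a second copy of itself, matching each row's blocked_by to another row's id. Use LEFT JOIN so rows with blocked_by=NULL are kept.
  - ticket 1 (Wrong timezone): blocked_by=NULL -> NULL
  - ticket 2 (Timeout error): blocked_by=1 -> Wrong timezone
  - ticket 3 (Export error): blocked_by=2 -> Timeout error
  - ticket 4 (Race condition): blocked_by=2 -> Timeout error
  - ticket 5 (Crash on save): blocked_by=4 -> Race condition

SQL:
SELECT a.title AS item, b.title AS blocked_by
FROM tickets a
LEFT JOIN tickets b ON a.blocked_by = b.id

Result:
item           | blocked_by    
---------------+---------------
Wrong timezone | NULL          
Timeout error  | Wrong timezone
Export error   | Timeout error 
Race condition | Timeout error 
Crash on save  | Race condition


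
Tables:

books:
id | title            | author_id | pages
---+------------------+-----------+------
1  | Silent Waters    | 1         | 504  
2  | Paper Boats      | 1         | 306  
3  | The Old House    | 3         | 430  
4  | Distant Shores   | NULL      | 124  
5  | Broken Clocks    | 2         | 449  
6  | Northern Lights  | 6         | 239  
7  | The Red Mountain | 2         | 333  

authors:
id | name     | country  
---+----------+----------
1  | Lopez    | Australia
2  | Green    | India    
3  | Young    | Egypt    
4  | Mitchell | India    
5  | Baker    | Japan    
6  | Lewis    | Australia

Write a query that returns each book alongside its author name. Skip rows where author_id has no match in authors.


INNER JOIN keeps only books rows whose author_id matches an id in authors. Walk through each book:
  - book 1 (Silent Waters): author_id=1 -> matches Lopez
  - book 2 (Paper Boats): author_id=1 -> matches Lopez
  - book 3 (The Old House): author_id=3 -> matches Young
  - book 4 (Distant Shores): author_id=NULL, no match -> dropped
  - book 5 (Broken Clocks): author_id=2 -> matches Green
  - book 6 (Northern Lights): author_id=6 -> matches Lewis
  - book 7 (The Red Mountain): author_id=2 -> matches Green
So 1 of 7 rows is dropped.

SQL:
SELECT a.title, b.name AS author
FROM books a
INNER JOIN authors b ON a.author_id = b.id

Result:
title            | author
-----------------+-------
Silent Waters    | Lopez 
Paper Boats      | Lopez 
The Old House    | Young 
Broken Clocks    | Green 
Northern Lights  | Lewis 
The Red Mountain | Green 


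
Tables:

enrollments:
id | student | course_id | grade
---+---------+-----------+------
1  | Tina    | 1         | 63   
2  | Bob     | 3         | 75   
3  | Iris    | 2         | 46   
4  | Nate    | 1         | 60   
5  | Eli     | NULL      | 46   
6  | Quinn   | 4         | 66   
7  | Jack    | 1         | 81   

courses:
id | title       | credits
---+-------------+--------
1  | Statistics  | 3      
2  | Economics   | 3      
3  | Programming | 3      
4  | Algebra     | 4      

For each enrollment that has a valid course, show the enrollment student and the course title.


INNER JOIN keeps only enrollments rows whose course_id matches an id in courses. Walk through each enrollment:
  - enrollment 1 (Tina): course_id=1 -> matches Statistics
  - enrollment 2 (Bob): course_id=3 -> matches Programming
  - enrollment 3 (Iris): course_id=2 -> matches Economics
  - enrollment 4 (Nate): course_id=1 -> matches Statistics
  - enrollment 5 (Eli): course_id=NULL, no match -> dropped
  - enrollment 6 (Quinn): course_id=4 -> matches Algebra
  - enrollment 7 (Jack): course_id=1 -> matches Statistics
So 1 of 7 rows is dropped.

SQL:
SELECT a.student, b.title AS course
FROM enrollments a
INNER JOIN courses b ON a.course_id = b.id

Result:
student | course     
--------+------------
Tina    | Statistics 
Bob     | Programming
Iris    | Economics  
Nate    | Statistics 
Quinn   | Algebra    
Jack    | Statistics 


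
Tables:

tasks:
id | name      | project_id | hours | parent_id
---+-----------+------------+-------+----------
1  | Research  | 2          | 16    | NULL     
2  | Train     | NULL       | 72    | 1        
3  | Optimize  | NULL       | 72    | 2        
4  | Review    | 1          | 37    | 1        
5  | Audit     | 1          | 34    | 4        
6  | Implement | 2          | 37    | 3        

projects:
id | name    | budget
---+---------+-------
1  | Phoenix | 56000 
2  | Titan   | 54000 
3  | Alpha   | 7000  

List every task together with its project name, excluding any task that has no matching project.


INNER JOIN keeps only tasks rows whose project_id matches an id in projects. Walk through each task:
  - task 1 (Research): project_id=2 -> matches Titan
  - task 2 (Train): project_id=NULL, no match -> dropped
  - task 3 (Optimize): project_id=NULL, no match -> dropped
  - task 4 (Review): project_id=1 -> matches Phoenix
  - task 5 (Audit): project_id=1 -> matches Phoenix
  - task 6 (Implement): project_id=2 -> matches Titan
So 2 of 6 rows are dropped.

SQL:
SELECT a.name, b.name AS project
FROM tasks a
INNER JOIN projects b ON a.project_id = b.id

Result:
name      | project
----------+--------
Research  | Titan  
Review    | Phoenix
Audit     | Phoenix
Implement | Titan  


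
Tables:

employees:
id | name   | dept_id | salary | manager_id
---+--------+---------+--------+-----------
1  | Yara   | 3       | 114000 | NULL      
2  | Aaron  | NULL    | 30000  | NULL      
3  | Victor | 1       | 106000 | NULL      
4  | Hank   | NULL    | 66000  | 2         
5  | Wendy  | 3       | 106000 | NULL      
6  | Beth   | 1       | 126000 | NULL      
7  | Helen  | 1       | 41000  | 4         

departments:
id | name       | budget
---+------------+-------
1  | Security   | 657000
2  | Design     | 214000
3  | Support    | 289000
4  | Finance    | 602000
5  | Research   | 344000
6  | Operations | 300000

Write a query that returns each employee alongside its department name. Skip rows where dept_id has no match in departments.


INNER JOIN keeps only employees rows whose dept_id matches an id in departments. Walk through each employee:
  - employee 1 (Yara): dept_id=3 -> matches Support
  - employee 2 (Aaron): dept_id=NULL, no match -> dropped
  - employee 3 (Victor): dept_id=1 -> matches Security
  - employee 4 (Hank): dept_id=NULL, no match -> dropped
  - employee 5 (Wendy): dept_id=3 -> matches Support
  - employee 6 (Beth): dept_id=1 -> matches Security
  - employee 7 (Helen): dept_id=1 -> matches Security
So 2 of 7 rows are dropped.

SQL:
SELECT a.name, b.name AS department
FROM employees a
INNER JOIN departments b ON a.dept_id = b.id

Result:
name   | department
-------+-----------
Yara   | Support   
Victor | Security  
Wendy  | Support   
Beth   | Security  
Helen  | Security  


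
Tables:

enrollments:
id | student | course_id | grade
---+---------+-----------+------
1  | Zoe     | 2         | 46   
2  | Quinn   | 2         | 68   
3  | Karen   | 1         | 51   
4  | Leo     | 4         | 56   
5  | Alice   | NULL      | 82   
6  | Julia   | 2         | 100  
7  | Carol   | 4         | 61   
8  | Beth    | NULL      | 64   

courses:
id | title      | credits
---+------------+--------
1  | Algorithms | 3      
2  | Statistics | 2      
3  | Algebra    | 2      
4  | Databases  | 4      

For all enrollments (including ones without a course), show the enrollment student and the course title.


LEFT JOIN keeps every row from enrollments (the left table); where course_id has no match in courses, the course columns become NULL. Walk through each enrollment:
  - enrollment 1 (Zoe): course_id=2 -> matches Statistics
  - enrollment 2 (Quinn): course_id=2 -> matches Statistics
  - enrollment 3 (Karen): course_id=1 -> matches Algorithms
  - enrollment 4 (Leo): course_id=4 -> matches Databases
  - enrollment 5 (Alice): course_id=NULL, no match -> kept with NULL
  - enrollment 6 (Julia): course_id=2 -> matches Statistics
  - enrollment 7 (Carol): course_id=4 -> matches Databases
  - enrollment 8 (Beth): course_id=NULL, no match -> kept with NULL
All 8 rows appear; 2 have NULL course.

SQL:
SELECT a.student, b.title AS course
FROM enrollments a
LEFT JOIN courses b ON a.course_id = b.id

Result:
student | course    
--------+-----------
Zoe     | Statistics
Quinn   | Statistics
Karen   | Algorithms
Leo     | Databases 
Alice   | NULL      
Julia   | Statistics
Carol   | Databases 
Beth    | NULL      


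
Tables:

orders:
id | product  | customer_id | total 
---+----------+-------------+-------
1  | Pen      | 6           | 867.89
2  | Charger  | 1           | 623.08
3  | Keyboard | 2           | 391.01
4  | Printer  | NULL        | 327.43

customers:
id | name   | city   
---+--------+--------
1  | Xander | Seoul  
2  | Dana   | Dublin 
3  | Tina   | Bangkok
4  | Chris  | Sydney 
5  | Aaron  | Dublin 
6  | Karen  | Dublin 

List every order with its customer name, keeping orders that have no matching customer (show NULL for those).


LEFT JOIN keeps every row from orders (the left table); where customer_id has no match in customers, the customer columns become NULL. Walk through each order:
  - order 1 (Pen): customer_id=6 -> matches Karen
  - order 2 (Charger): customer_id=1 -> matches Xander
  - order 3 (Keyboard): customer_id=2 -> matches Dana
  - order 4 (Printer): customer_id=NULL, no match -> kept with NULL
All 4 rows appear; 1 has NULL customer.

SQL:
SELECT a.product, b.name AS customer
FROM orders a
LEFT JOIN customers b ON a.customer_id = b.id

Result:
product  | customer
---------+---------
Pen      | Karen   
Charger  | Xander  
Keyboard | Dana    
Printer  | NULL    
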